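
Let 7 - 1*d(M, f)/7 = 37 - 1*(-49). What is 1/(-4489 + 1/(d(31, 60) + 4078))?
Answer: -3525/15823724 ≈ -0.00022277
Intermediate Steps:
d(M, f) = -553 (d(M, f) = 49 - 7*(37 - 1*(-49)) = 49 - 7*(37 + 49) = 49 - 7*86 = 49 - 602 = -553)
1/(-4489 + 1/(d(31, 60) + 4078)) = 1/(-4489 + 1/(-553 + 4078)) = 1/(-4489 + 1/3525) = 1/(-15823724/3525) = -3525/15823724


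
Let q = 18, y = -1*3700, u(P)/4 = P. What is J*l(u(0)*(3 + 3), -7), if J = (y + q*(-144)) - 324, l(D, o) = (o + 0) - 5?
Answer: 79392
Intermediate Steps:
u(P) = 4*P
y = -3700
l(D, o) = -5 + o (l(D, o) = o - 5 = -5 + o)
J = -6616 (J = (-3700 + 18*(-144)) - 324 = (-3700 - 2592) - 324 = -6292 - 324 = -6616)
J*l(u(0)*(3 + 3), -7) = -6616*(-5 - 7) = -6616*(-12) = 79392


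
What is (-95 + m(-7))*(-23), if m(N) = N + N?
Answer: 2507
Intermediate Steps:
m(N) = 2*N
(-95 + m(-7))*(-23) = (-95 + 2*(-7))*(-23) = (-95 - 14)*(-23) = -109*(-23) = 2507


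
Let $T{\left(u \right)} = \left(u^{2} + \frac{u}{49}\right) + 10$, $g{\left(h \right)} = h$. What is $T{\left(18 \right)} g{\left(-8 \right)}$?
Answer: $- \frac{131072}{49} \approx -2674.9$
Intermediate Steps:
$T{\left(u \right)} = 10 + u^{2} + \frac{u}{49}$ ($T{\left(u \right)} = \left(u^{2} + \frac{u}{49}\right) + 10 = 10 + u^{2} + \frac{u}{49}$)
$T{\left(18 \right)} g{\left(-8 \right)} = \left(10 + 18^{2} + \frac{1}{49} \cdot 18\right) \left(-8\right) = \left(10 + 324 + \frac{18}{49}\right) \left(-8\right) = \frac{16384}{49} \left(-8\right) = - \frac{131072}{49}$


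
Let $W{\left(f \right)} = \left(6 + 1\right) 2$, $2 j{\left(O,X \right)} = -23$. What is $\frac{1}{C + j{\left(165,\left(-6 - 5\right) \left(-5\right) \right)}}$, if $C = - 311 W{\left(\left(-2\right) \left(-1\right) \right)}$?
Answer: $- \frac{2}{8731} \approx -0.00022907$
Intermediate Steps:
$j{\left(O,X \right)} = - \frac{23}{2}$ ($j{\left(O,X \right)} = \frac{1}{2} \left(-23\right) = - \frac{23}{2}$)
$W{\left(f \right)} = 14$ ($W{\left(f \right)} = 7 \cdot 2 = 14$)
$C = -4354$ ($C = \left(-311\right) 14 = -4354$)
$\frac{1}{C + j{\left(165,\left(-6 - 5\right) \left(-5\right) \right)}} = \frac{1}{-4354 - \frac{23}{2}} = \frac{1}{- \frac{8731}{2}} = - \frac{2}{8731}$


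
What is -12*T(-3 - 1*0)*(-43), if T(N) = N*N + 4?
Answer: 6708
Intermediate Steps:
T(N) = 4 + N² (T(N) = N² + 4 = 4 + N²)
-12*T(-3 - 1*0)*(-43) = -12*(4 + (-3 - 1*0)²)*(-43) = -12*(4 + (-3 + 0)²)*(-43) = -12*(4 + (-3)²)*(-43) = -12*(4 + 9)*(-43) = -156*(-43) = -12*(-559) = 6708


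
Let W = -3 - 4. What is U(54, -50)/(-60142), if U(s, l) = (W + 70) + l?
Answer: -13/60142 ≈ -0.00021616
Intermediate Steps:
W = -7
U(s, l) = 63 + l (U(s, l) = (-7 + 70) + l = 63 + l)
U(54, -50)/(-60142) = (63 - 50)/(-60142) = 13*(-1/60142) = -13/60142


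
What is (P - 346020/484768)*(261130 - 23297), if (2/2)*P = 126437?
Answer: 3644330850873367/121192 ≈ 3.0071e+10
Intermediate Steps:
P = 126437
(P - 346020/484768)*(261130 - 23297) = (126437 - 346020/484768)*(261130 - 23297) = (126437 - 346020*1/484768)*237833 = (126437 - 86505/121192)*237833 = (15323066399/121192)*237833 = 3644330850873367/121192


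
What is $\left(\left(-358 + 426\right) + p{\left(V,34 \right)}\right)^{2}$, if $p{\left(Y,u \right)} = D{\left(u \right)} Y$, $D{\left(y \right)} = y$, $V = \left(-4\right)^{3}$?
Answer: $4443664$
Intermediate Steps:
$V = -64$
$p{\left(Y,u \right)} = Y u$ ($p{\left(Y,u \right)} = u Y = Y u$)
$\left(\left(-358 + 426\right) + p{\left(V,34 \right)}\right)^{2} = \left(\left(-358 + 426\right) - 2176\right)^{2} = \left(68 - 2176\right)^{2} = \left(-2108\right)^{2} = 4443664$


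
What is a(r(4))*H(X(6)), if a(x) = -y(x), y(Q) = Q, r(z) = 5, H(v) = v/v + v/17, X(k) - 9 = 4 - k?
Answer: -120/17 ≈ -7.0588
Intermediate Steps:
X(k) = 13 - k (X(k) = 9 + (4 - k) = 13 - k)
H(v) = 1 + v/17 (H(v) = 1 + v*(1/17) = 1 + v/17)
a(x) = -x
a(r(4))*H(X(6)) = (-1*5)*(1 + (13 - 1*6)/17) = -5*(1 + (13 - 6)/17) = -5*(1 + (1/17)*7) = -5*(1 + 7/17) = -5*24/17 = -120/17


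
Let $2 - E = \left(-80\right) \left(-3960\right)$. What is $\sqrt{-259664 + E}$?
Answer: $i \sqrt{576462} \approx 759.25 i$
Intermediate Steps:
$E = -316798$ ($E = 2 - \left(-80\right) \left(-3960\right) = 2 - 316800 = -316798$)
$\sqrt{-259664 + E} = \sqrt{-259664 - 316798} = \sqrt{-576462} = i \sqrt{576462}$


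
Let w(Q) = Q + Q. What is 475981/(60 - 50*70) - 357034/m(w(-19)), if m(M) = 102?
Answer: -37551383/10320 ≈ -3638.7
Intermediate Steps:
w(Q) = 2*Q
475981/(60 - 50*70) - 357034/m(w(-19)) = 475981/(60 - 50*70) - 357034/102 = 475981/(60 - 3500) - 357034*1/102 = 475981/(-3440) - 10501/3 = 475981*(-1/3440) - 10501/3 = -475981/3440 - 10501/3 = -37551383/10320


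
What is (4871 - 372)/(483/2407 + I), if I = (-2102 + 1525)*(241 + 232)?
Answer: -10829093/656920364 ≈ -0.016485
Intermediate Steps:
I = -272921 (I = -577*473 = -272921)
(4871 - 372)/(483/2407 + I) = (4871 - 372)/(483/2407 - 272921) = 4499/(483*(1/2407) - 272921) = 4499/(483/2407 - 272921) = 4499/(-656920364/2407) = 4499*(-2407/656920364) = -10829093/656920364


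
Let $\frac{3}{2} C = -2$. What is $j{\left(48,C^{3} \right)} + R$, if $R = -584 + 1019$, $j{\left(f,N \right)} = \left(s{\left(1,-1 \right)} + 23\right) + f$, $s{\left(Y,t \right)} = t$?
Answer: $505$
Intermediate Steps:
$C = - \frac{4}{3}$ ($C = \frac{2}{3} \left(-2\right) = - \frac{4}{3} \approx -1.3333$)
$j{\left(f,N \right)} = 22 + f$ ($j{\left(f,N \right)} = \left(-1 + 23\right) + f = 22 + f$)
$R = 435$
$j{\left(48,C^{3} \right)} + R = \left(22 + 48\right) + 435 = 70 + 435 = 505$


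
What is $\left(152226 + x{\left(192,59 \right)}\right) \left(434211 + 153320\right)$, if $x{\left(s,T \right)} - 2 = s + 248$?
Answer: $89697182708$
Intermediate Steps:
$x{\left(s,T \right)} = 250 + s$ ($x{\left(s,T \right)} = 2 + \left(s + 248\right) = 2 + \left(248 + s\right) = 250 + s$)
$\left(152226 + x{\left(192,59 \right)}\right) \left(434211 + 153320\right) = \left(152226 + \left(250 + 192\right)\right) \left(434211 + 153320\right) = \left(152226 + 442\right) 587531 = 152668 \cdot 587531 = 89697182708$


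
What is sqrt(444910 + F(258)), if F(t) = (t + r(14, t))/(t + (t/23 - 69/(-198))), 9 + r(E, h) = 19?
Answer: sqrt(74498325369976534)/409201 ≈ 667.02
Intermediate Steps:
r(E, h) = 10 (r(E, h) = -9 + 19 = 10)
F(t) = (10 + t)/(23/66 + 24*t/23) (F(t) = (t + 10)/(t + (t/23 - 69/(-198))) = (10 + t)/(t + (t*(1/23) - 69*(-1/198))) = (10 + t)/(t + (t/23 + 23/66)) = (10 + t)/(t + (23/66 + t/23)) = (10 + t)/(23/66 + 24*t/23))
sqrt(444910 + F(258)) = sqrt(444910 + 1518*(10 + 258)/(529 + 1584*258)) = sqrt(444910 + 1518*268/(529 + 408672)) = sqrt(444910 + 1518*268/409201) = sqrt(444910 + 1518*(1/409201)*268) = sqrt(444910 + 406824/409201) = sqrt(182058023734/409201) = sqrt(74498325369976534)/409201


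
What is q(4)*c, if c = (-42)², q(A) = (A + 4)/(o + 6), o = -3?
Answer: 4704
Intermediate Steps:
q(A) = 4/3 + A/3 (q(A) = (A + 4)/(-3 + 6) = (4 + A)/3 = (4 + A)*(⅓) = 4/3 + A/3)
c = 1764
q(4)*c = (4/3 + (⅓)*4)*1764 = (4/3 + 4/3)*1764 = (8/3)*1764 = 4704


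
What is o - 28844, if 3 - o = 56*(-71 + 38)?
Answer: -26993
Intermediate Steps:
o = 1851 (o = 3 - 56*(-71 + 38) = 3 - 56*(-33) = 3 - 1*(-1848) = 3 + 1848 = 1851)
o - 28844 = 1851 - 28844 = -26993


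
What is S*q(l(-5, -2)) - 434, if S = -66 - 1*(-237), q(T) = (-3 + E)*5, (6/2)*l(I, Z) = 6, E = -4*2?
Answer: -9839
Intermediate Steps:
E = -8
l(I, Z) = 2 (l(I, Z) = (⅓)*6 = 2)
q(T) = -55 (q(T) = (-3 - 8)*5 = -11*5 = -55)
S = 171 (S = -66 + 237 = 171)
S*q(l(-5, -2)) - 434 = 171*(-55) - 434 = -9405 - 434 = -9839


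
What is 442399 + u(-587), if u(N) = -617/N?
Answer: 259688830/587 ≈ 4.4240e+5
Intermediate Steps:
442399 + u(-587) = 442399 - 617/(-587) = 442399 - 617*(-1/587) = 442399 + 617/587 = 259688830/587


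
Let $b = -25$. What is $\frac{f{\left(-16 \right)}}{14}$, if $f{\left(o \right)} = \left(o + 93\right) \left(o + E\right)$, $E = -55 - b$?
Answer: $-253$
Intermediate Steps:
$E = -30$ ($E = -55 - -25 = -55 + 25 = -30$)
$f{\left(o \right)} = \left(-30 + o\right) \left(93 + o\right)$ ($f{\left(o \right)} = \left(o + 93\right) \left(o - 30\right) = \left(93 + o\right) \left(-30 + o\right) = \left(-30 + o\right) \left(93 + o\right)$)
$\frac{f{\left(-16 \right)}}{14} = \frac{-2790 + \left(-16\right)^{2} + 63 \left(-16\right)}{14} = \left(-2790 + 256 - 1008\right) \frac{1}{14} = \left(-3542\right) \frac{1}{14} = -253$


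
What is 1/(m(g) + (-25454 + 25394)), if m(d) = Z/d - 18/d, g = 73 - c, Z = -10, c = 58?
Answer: -15/928 ≈ -0.016164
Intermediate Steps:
g = 15 (g = 73 - 1*58 = 73 - 58 = 15)
m(d) = -28/d (m(d) = -10/d - 18/d = -28/d)
1/(m(g) + (-25454 + 25394)) = 1/(-28/15 + (-25454 + 25394)) = 1/(-28*1/15 - 60) = 1/(-28/15 - 60) = 1/(-928/15) = -15/928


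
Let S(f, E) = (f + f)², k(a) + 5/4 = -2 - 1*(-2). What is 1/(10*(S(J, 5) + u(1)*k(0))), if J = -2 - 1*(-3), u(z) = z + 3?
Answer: -⅒ ≈ -0.10000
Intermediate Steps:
u(z) = 3 + z
k(a) = -5/4 (k(a) = -5/4 + (-2 - 1*(-2)) = -5/4 + (-2 + 2) = -5/4 + 0 = -5/4)
J = 1 (J = -2 + 3 = 1)
S(f, E) = 4*f² (S(f, E) = (2*f)² = 4*f²)
1/(10*(S(J, 5) + u(1)*k(0))) = 1/(10*(4*1² + (3 + 1)*(-5/4))) = 1/(10*(4*1 + 4*(-5/4))) = 1/(10*(4 - 5)) = 1/(10*(-1)) = 1/(-10) = -⅒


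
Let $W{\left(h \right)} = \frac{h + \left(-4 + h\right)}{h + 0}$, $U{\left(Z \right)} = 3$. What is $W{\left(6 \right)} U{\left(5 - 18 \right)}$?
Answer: $4$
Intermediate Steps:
$W{\left(h \right)} = \frac{-4 + 2 h}{h}$
$W{\left(6 \right)} U{\left(5 - 18 \right)} = \left(2 - \frac{4}{6}\right) 3 = \left(2 - \frac{2}{3}\right) 3 = \frac{4}{3} \cdot 3 = 4$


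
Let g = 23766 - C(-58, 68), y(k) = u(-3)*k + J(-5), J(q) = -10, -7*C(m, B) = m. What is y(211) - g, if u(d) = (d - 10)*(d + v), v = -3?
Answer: -51168/7 ≈ -7309.7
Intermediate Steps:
u(d) = (-10 + d)*(-3 + d) (u(d) = (d - 10)*(d - 3) = (-10 + d)*(-3 + d))
C(m, B) = -m/7
y(k) = -10 + 78*k (y(k) = (30 + (-3)² - 13*(-3))*k - 10 = (30 + 9 + 39)*k - 10 = 78*k - 10 = -10 + 78*k)
g = 166304/7 (g = 23766 - (-1)*(-58)/7 = 23766 - 1*58/7 = 23766 - 58/7 = 166304/7 ≈ 23758.)
y(211) - g = (-10 + 78*211) - 1*166304/7 = (-10 + 16458) - 166304/7 = 16448 - 166304/7 = -51168/7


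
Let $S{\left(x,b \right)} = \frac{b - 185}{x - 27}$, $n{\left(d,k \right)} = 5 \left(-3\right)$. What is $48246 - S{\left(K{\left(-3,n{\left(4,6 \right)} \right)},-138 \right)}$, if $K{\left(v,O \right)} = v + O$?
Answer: $\frac{2170747}{45} \approx 48239.0$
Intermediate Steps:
$n{\left(d,k \right)} = -15$
$K{\left(v,O \right)} = O + v$
$S{\left(x,b \right)} = \frac{-185 + b}{-27 + x}$
$48246 - S{\left(K{\left(-3,n{\left(4,6 \right)} \right)},-138 \right)} = 48246 - \frac{-185 - 138}{-27 - 18} = 48246 - \frac{1}{-27 - 18} \left(-323\right) = 48246 - \frac{1}{-45} \left(-323\right) = 48246 - \left(- \frac{1}{45}\right) \left(-323\right) = 48246 - \frac{323}{45} = \frac{2170747}{45}$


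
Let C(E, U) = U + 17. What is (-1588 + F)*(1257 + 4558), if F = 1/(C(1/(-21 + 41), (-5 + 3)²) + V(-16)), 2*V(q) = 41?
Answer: -766428630/83 ≈ -9.2341e+6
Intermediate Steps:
V(q) = 41/2 (V(q) = (½)*41 = 41/2)
C(E, U) = 17 + U
F = 2/83 (F = 1/((17 + (-5 + 3)²) + 41/2) = 1/((17 + (-2)²) + 41/2) = 1/((17 + 4) + 41/2) = 1/(21 + 41/2) = 1/(83/2) = 2/83 ≈ 0.024096)
(-1588 + F)*(1257 + 4558) = (-1588 + 2/83)*(1257 + 4558) = -131802/83*5815 = -766428630/83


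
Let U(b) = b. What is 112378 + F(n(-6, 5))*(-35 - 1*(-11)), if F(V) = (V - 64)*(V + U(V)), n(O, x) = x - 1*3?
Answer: 118330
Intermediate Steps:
n(O, x) = -3 + x (n(O, x) = x - 3 = -3 + x)
F(V) = 2*V*(-64 + V) (F(V) = (V - 64)*(V + V) = (-64 + V)*(2*V) = 2*V*(-64 + V))
112378 + F(n(-6, 5))*(-35 - 1*(-11)) = 112378 + (2*(-3 + 5)*(-64 + (-3 + 5)))*(-35 - 1*(-11)) = 112378 + (2*2*(-64 + 2))*(-35 + 11) = 112378 + (2*2*(-62))*(-24) = 112378 - 248*(-24) = 112378 + 5952 = 118330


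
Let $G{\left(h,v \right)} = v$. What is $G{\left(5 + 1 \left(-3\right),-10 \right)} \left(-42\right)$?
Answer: $420$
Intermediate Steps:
$G{\left(5 + 1 \left(-3\right),-10 \right)} \left(-42\right) = \left(-10\right) \left(-42\right) = 420$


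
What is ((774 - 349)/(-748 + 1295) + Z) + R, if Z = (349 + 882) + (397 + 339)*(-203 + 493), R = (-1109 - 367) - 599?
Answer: 116290437/547 ≈ 2.1260e+5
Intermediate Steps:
R = -2075 (R = -1476 - 599 = -2075)
Z = 214671 (Z = 1231 + 736*290 = 1231 + 213440 = 214671)
((774 - 349)/(-748 + 1295) + Z) + R = ((774 - 349)/(-748 + 1295) + 214671) - 2075 = (425/547 + 214671) - 2075 = 117425462/547 - 2075 = 116290437/547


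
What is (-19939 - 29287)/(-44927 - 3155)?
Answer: 24613/24041 ≈ 1.0238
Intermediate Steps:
(-19939 - 29287)/(-44927 - 3155) = -49226/(-48082) = -49226*(-1/48082) = 24613/24041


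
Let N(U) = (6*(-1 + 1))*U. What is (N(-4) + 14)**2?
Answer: 196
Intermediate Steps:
N(U) = 0 (N(U) = (6*0)*U = 0*U = 0)
(N(-4) + 14)**2 = (0 + 14)**2 = 14**2 = 196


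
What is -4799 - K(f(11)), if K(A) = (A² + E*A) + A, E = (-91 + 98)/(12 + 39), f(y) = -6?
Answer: -82079/17 ≈ -4828.2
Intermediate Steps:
E = 7/51 ≈ 0.13725
K(A) = A² + 58*A/51 (K(A) = (A² + 7*A/51) + A = A² + 58*A/51)
-4799 - K(f(11)) = -4799 - (-6)*(58 + 51*(-6))/51 = -4799 - (-6)*(58 - 306)/51 = -4799 - (-6)*(-248)/51 = -4799 - 1*496/17 = -4799 - 496/17 = -82079/17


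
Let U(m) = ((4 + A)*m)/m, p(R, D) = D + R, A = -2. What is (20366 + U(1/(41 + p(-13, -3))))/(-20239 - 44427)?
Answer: -10184/32333 ≈ -0.31497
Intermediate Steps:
U(m) = 2 (U(m) = ((4 - 2)*m)/m = (2*m)/m = 2)
(20366 + U(1/(41 + p(-13, -3))))/(-20239 - 44427) = (20366 + 2)/(-20239 - 44427) = 20368/(-64666) = 20368*(-1/64666) = -10184/32333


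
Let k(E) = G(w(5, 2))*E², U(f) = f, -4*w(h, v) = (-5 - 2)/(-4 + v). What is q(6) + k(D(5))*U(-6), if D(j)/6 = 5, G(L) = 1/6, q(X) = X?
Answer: -894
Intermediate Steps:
w(h, v) = 7/(4*(-4 + v)) (w(h, v) = -(-5 - 2)/(4*(-4 + v)) = -(-7)/(4*(-4 + v)) = 7/(4*(-4 + v)))
G(L) = ⅙
D(j) = 30 (D(j) = 6*5 = 30)
k(E) = E²/6
q(6) + k(D(5))*U(-6) = 6 + ((⅙)*30²)*(-6) = 6 + ((⅙)*900)*(-6) = 6 + 150*(-6) = 6 - 900 = -894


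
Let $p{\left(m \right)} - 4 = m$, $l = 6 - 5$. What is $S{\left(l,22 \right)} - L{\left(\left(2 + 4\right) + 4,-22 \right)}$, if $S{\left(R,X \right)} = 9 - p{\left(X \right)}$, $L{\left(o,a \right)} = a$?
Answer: $5$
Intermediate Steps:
$l = 1$ ($l = 6 - 5 = 1$)
$p{\left(m \right)} = 4 + m$
$S{\left(R,X \right)} = 5 - X$ ($S{\left(R,X \right)} = 9 - \left(4 + X\right) = 5 - X$)
$S{\left(l,22 \right)} - L{\left(\left(2 + 4\right) + 4,-22 \right)} = \left(5 - 22\right) - -22 = \left(5 - 22\right) + 22 = -17 + 22 = 5$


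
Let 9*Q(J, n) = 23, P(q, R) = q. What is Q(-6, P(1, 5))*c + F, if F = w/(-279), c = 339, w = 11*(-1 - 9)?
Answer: 241817/279 ≈ 866.73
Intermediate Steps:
Q(J, n) = 23/9 (Q(J, n) = (⅑)*23 = 23/9)
w = -110 (w = 11*(-10) = -110)
F = 110/279 (F = -110/(-279) = -110*(-1/279) = 110/279 ≈ 0.39427)
Q(-6, P(1, 5))*c + F = (23/9)*339 + 110/279 = 2599/3 + 110/279 = 241817/279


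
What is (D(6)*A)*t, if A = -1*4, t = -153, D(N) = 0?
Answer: 0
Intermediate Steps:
A = -4
(D(6)*A)*t = (0*(-4))*(-153) = 0*(-153) = 0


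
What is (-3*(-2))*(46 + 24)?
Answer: 420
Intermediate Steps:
(-3*(-2))*(46 + 24) = 6*70 = 420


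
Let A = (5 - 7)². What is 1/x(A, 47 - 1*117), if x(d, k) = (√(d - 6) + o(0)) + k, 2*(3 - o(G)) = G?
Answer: -67/4491 - I*√2/4491 ≈ -0.014919 - 0.0003149*I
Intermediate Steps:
o(G) = 3 - G/2
A = 4 (A = (-2)² = 4)
x(d, k) = 3 + k + √(-6 + d) (x(d, k) = (√(d - 6) + (3 - ½*0)) + k = (√(-6 + d) + (3 + 0)) + k = (√(-6 + d) + 3) + k = (3 + √(-6 + d)) + k = 3 + k + √(-6 + d))
1/x(A, 47 - 1*117) = 1/(3 + (47 - 1*117) + √(-6 + 4)) = 1/(3 + (47 - 117) + √(-2)) = 1/(3 - 70 + I*√2) = 1/(-67 + I*√2)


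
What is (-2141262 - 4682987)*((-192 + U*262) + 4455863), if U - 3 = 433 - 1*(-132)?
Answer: -31422165805263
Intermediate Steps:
U = 568 (U = 3 + (433 - 1*(-132)) = 3 + (433 + 132) = 3 + 565 = 568)
(-2141262 - 4682987)*((-192 + U*262) + 4455863) = (-2141262 - 4682987)*((-192 + 568*262) + 4455863) = -6824249*((-192 + 148816) + 4455863) = -6824249*(148624 + 4455863) = -6824249*4604487 = -31422165805263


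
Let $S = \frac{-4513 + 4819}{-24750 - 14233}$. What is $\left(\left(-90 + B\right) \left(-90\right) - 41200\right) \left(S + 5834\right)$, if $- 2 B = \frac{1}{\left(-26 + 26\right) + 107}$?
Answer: $- \frac{805466257523980}{4171181} \approx -1.931 \cdot 10^{8}$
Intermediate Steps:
$B = - \frac{1}{214}$ ($B = - \frac{1}{2 \left(\left(-26 + 26\right) + 107\right)} = - \frac{1}{2 \left(0 + 107\right)} = - \frac{1}{2 \cdot 107} = \left(- \frac{1}{2}\right) \frac{1}{107} = - \frac{1}{214} \approx -0.0046729$)
$S = - \frac{306}{38983}$ ($S = \frac{306}{-38983} = 306 \left(- \frac{1}{38983}\right) = - \frac{306}{38983} \approx -0.0078496$)
$\left(\left(-90 + B\right) \left(-90\right) - 41200\right) \left(S + 5834\right) = \left(\left(-90 - \frac{1}{214}\right) \left(-90\right) - 41200\right) \left(- \frac{306}{38983} + 5834\right) = \left(\left(- \frac{19261}{214}\right) \left(-90\right) - 41200\right) \frac{227426516}{38983} = \left(\frac{866745}{107} - 41200\right) \frac{227426516}{38983} = \left(- \frac{3541655}{107}\right) \frac{227426516}{38983} = - \frac{805466257523980}{4171181}$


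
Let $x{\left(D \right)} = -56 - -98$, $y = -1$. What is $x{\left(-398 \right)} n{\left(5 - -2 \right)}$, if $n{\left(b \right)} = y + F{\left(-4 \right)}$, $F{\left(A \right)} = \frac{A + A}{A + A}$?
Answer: $0$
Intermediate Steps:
$F{\left(A \right)} = 1$ ($F{\left(A \right)} = \frac{2 A}{2 A} = 2 A \frac{1}{2 A} = 1$)
$x{\left(D \right)} = 42$ ($x{\left(D \right)} = -56 + 98 = 42$)
$n{\left(b \right)} = 0$ ($n{\left(b \right)} = -1 + 1 = 0$)
$x{\left(-398 \right)} n{\left(5 - -2 \right)} = 42 \cdot 0 = 0$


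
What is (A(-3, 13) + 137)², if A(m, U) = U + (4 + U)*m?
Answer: 9801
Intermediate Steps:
A(m, U) = U + m*(4 + U)
(A(-3, 13) + 137)² = ((13 + 4*(-3) + 13*(-3)) + 137)² = ((13 - 12 - 39) + 137)² = (-38 + 137)² = 99² = 9801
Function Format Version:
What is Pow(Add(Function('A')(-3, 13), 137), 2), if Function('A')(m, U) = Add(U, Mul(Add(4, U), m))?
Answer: 9801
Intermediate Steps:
Function('A')(m, U) = Add(U, Mul(m, Add(4, U)))
Pow(Add(Function('A')(-3, 13), 137), 2) = Pow(Add(Add(13, Mul(4, -3), Mul(13, -3)), 137), 2) = Pow(Add(Add(13, -12, -39), 137), 2) = Pow(Add(-38, 137), 2) = Pow(99, 2) = 9801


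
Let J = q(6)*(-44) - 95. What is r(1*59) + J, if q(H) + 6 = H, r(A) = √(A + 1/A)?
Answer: -95 + √205438/59 ≈ -87.318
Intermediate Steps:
q(H) = -6 + H
J = -95 (J = (-6 + 6)*(-44) - 95 = 0*(-44) - 95 = 0 - 95 = -95)
r(1*59) + J = √(1*59 + 1/(1*59)) - 95 = √(59 + 1/59) - 95 = √(3482/59) - 95 = √205438/59 - 95 = -95 + √205438/59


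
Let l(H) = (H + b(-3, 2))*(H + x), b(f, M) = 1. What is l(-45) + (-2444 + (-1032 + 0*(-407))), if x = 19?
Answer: -2332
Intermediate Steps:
l(H) = (1 + H)*(19 + H) (l(H) = (H + 1)*(H + 19) = (1 + H)*(19 + H))
l(-45) + (-2444 + (-1032 + 0*(-407))) = (19 + (-45)**2 + 20*(-45)) + (-2444 + (-1032 + 0*(-407))) = (19 + 2025 - 900) + (-2444 + (-1032 + 0)) = 1144 + (-2444 - 1032) = 1144 - 3476 = -2332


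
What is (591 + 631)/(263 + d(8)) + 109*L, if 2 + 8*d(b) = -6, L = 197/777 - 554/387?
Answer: -1624722004/13130523 ≈ -123.74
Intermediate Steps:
L = -118073/100233 (L = 197*(1/777) - 554*1/387 = 197/777 - 554/387 = -118073/100233 ≈ -1.1780)
d(b) = -1 (d(b) = -¼ + (⅛)*(-6) = -¼ - ¾ = -1)
(591 + 631)/(263 + d(8)) + 109*L = (591 + 631)/(263 - 1) + 109*(-118073/100233) = 1222/262 - 12869957/100233 = 1222*(1/262) - 12869957/100233 = 611/131 - 12869957/100233 = -1624722004/13130523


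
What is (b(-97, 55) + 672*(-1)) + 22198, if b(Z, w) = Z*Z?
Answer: 30935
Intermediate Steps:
b(Z, w) = Z**2
(b(-97, 55) + 672*(-1)) + 22198 = ((-97)**2 + 672*(-1)) + 22198 = (9409 - 672) + 22198 = 8737 + 22198 = 30935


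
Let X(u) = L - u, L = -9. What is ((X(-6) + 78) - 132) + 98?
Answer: 41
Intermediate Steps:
X(u) = -9 - u
((X(-6) + 78) - 132) + 98 = (((-9 - 1*(-6)) + 78) - 132) + 98 = (((-9 + 6) + 78) - 132) + 98 = ((-3 + 78) - 132) + 98 = (75 - 132) + 98 = -57 + 98 = 41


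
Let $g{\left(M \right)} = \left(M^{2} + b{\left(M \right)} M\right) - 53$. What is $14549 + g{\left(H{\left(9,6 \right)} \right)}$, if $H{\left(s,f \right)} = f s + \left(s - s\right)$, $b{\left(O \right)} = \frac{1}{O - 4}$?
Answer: $\frac{435327}{25} \approx 17413.0$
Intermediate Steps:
$b{\left(O \right)} = \frac{1}{-4 + O}$
$H{\left(s,f \right)} = f s$ ($H{\left(s,f \right)} = f s + 0 = f s$)
$g{\left(M \right)} = -53 + M^{2} + \frac{M}{-4 + M}$ ($g{\left(M \right)} = \left(M^{2} + \frac{M}{-4 + M}\right) - 53 = -53 + M^{2} + \frac{M}{-4 + M}$)
$14549 + g{\left(H{\left(9,6 \right)} \right)} = 14549 + \frac{6 \cdot 9 + \left(-53 + \left(6 \cdot 9\right)^{2}\right) \left(-4 + 6 \cdot 9\right)}{-4 + 6 \cdot 9} = 14549 + \frac{54 + \left(-53 + 54^{2}\right) \left(-4 + 54\right)}{-4 + 54} = 14549 + \frac{54 + \left(-53 + 2916\right) 50}{50} = 14549 + \frac{54 + 2863 \cdot 50}{50} = 14549 + \frac{54 + 143150}{50} = 14549 + \frac{1}{50} \cdot 143204 = 14549 + \frac{71602}{25} = \frac{435327}{25}$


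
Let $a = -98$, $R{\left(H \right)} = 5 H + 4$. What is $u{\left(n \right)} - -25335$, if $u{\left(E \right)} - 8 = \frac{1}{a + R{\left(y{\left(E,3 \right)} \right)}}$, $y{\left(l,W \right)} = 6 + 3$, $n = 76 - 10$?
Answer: $\frac{1241806}{49} \approx 25343.0$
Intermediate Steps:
$n = 66$ ($n = 76 - 10 = 66$)
$y{\left(l,W \right)} = 9$
$R{\left(H \right)} = 4 + 5 H$
$u{\left(E \right)} = \frac{391}{49}$ ($u{\left(E \right)} = 8 + \frac{1}{-98 + \left(4 + 5 \cdot 9\right)} = 8 + \frac{1}{-98 + \left(4 + 45\right)} = 8 + \frac{1}{-98 + 49} = 8 + \frac{1}{-49} = 8 - \frac{1}{49} = \frac{391}{49}$)
$u{\left(n \right)} - -25335 = \frac{391}{49} - -25335 = \frac{391}{49} + 25335 = \frac{1241806}{49}$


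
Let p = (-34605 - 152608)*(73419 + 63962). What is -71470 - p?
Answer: 25719437683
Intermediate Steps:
p = -25719509153 (p = -187213*137381 = -25719509153)
-71470 - p = -71470 - 1*(-25719509153) = -71470 + 25719509153 = 25719437683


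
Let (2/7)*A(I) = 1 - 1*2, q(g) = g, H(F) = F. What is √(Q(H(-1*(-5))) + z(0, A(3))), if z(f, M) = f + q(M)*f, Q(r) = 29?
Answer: √29 ≈ 5.3852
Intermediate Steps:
A(I) = -7/2 (A(I) = 7*(1 - 1*2)/2 = 7*(1 - 2)/2 = (7/2)*(-1) = -7/2)
z(f, M) = f + M*f
√(Q(H(-1*(-5))) + z(0, A(3))) = √(29 + 0*(1 - 7/2)) = √(29 + 0*(-5/2)) = √(29 + 0) = √29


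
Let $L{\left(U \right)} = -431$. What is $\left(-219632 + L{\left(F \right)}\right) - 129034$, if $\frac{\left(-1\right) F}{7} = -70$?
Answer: $-349097$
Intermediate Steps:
$F = 490$ ($F = \left(-7\right) \left(-70\right) = 490$)
$\left(-219632 + L{\left(F \right)}\right) - 129034 = \left(-219632 - 431\right) - 129034 = -220063 - 129034 = -349097$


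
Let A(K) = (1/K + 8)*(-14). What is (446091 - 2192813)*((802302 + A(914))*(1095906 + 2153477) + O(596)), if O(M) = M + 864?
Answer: -2080741504331179241738/457 ≈ -4.5530e+18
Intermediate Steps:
O(M) = 864 + M
A(K) = -112 - 14/K (A(K) = (8 + 1/K)*(-14) = -112 - 14/K)
(446091 - 2192813)*((802302 + A(914))*(1095906 + 2153477) + O(596)) = (446091 - 2192813)*((802302 + (-112 - 14/914))*(1095906 + 2153477) + (864 + 596)) = -1746722*((802302 + (-112 - 14*1/914))*3249383 + 1460) = -1746722*((802302 + (-112 - 7/457))*3249383 + 1460) = -1746722*((802302 - 51191/457)*3249383 + 1460) = -1746722*((366600823/457)*3249383 + 1460) = -1746722*(1191226482042209/457 + 1460) = -1746722*1191226482709429/457 = -2080741504331179241738/457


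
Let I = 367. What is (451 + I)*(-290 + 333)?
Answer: 35174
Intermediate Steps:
(451 + I)*(-290 + 333) = (451 + 367)*(-290 + 333) = 818*43 = 35174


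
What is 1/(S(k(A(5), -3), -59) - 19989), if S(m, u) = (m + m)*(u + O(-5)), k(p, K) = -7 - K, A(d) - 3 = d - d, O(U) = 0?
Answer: -1/19517 ≈ -5.1237e-5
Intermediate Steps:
A(d) = 3 (A(d) = 3 + (d - d) = 3 + 0 = 3)
S(m, u) = 2*m*u (S(m, u) = (m + m)*(u + 0) = (2*m)*u = 2*m*u)
1/(S(k(A(5), -3), -59) - 19989) = 1/(2*(-7 - 1*(-3))*(-59) - 19989) = 1/(2*(-7 + 3)*(-59) - 19989) = 1/(2*(-4)*(-59) - 19989) = 1/(472 - 19989) = 1/(-19517) = -1/19517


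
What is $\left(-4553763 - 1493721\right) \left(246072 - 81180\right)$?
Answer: $-997181731728$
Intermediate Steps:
$\left(-4553763 - 1493721\right) \left(246072 - 81180\right) = - 6047484 \left(246072 - 81180\right) = \left(-6047484\right) 164892 = -997181731728$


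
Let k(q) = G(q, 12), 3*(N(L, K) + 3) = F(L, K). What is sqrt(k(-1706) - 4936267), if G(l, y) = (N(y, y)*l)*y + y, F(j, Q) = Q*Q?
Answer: I*sqrt(5857495) ≈ 2420.2*I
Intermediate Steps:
F(j, Q) = Q**2
N(L, K) = -3 + K**2/3
G(l, y) = y + l*y*(-3 + y**2/3) (G(l, y) = ((-3 + y**2/3)*l)*y + y = (l*(-3 + y**2/3))*y + y = l*y*(-3 + y**2/3) + y = y + l*y*(-3 + y**2/3))
k(q) = 12 + 540*q (k(q) = (1/3)*12*(3 + q*(-9 + 12**2)) = (1/3)*12*(3 + q*(-9 + 144)) = (1/3)*12*(3 + q*135) = (1/3)*12*(3 + 135*q) = 12 + 540*q)
sqrt(k(-1706) - 4936267) = sqrt((12 + 540*(-1706)) - 4936267) = sqrt((12 - 921240) - 4936267) = sqrt(-921228 - 4936267) = sqrt(-5857495) = I*sqrt(5857495)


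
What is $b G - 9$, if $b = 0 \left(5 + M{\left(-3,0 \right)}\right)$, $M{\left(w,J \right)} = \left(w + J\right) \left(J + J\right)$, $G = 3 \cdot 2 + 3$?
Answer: $-9$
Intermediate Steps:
$G = 9$ ($G = 6 + 3 = 9$)
$M{\left(w,J \right)} = 2 J \left(J + w\right)$ ($M{\left(w,J \right)} = \left(J + w\right) 2 J = 2 J \left(J + w\right)$)
$b = 0$ ($b = 0 \left(5 + 2 \cdot 0 \left(0 - 3\right)\right) = 0 \left(5 + 2 \cdot 0 \left(-3\right)\right) = 0 \left(5 + 0\right) = 0 \cdot 5 = 0$)
$b G - 9 = 0 \cdot 9 - 9 = 0 - 9 = -9$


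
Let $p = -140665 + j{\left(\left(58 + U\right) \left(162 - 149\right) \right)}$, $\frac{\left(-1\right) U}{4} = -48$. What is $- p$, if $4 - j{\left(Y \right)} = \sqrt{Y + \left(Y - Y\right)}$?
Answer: $140661 + 5 \sqrt{130} \approx 1.4072 \cdot 10^{5}$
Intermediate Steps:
$U = 192$ ($U = \left(-4\right) \left(-48\right) = 192$)
$j{\left(Y \right)} = 4 - \sqrt{Y}$ ($j{\left(Y \right)} = 4 - \sqrt{Y + \left(Y - Y\right)} = 4 - \sqrt{Y + 0} = 4 - \sqrt{Y}$)
$p = -140661 - 5 \sqrt{130}$ ($p = -140665 + \left(4 - \sqrt{\left(58 + 192\right) \left(162 - 149\right)}\right) = -140665 + \left(4 - \sqrt{250 \cdot 13}\right) = -140665 + \left(4 - \sqrt{3250}\right) = -140665 + \left(4 - 5 \sqrt{130}\right) = -140661 - 5 \sqrt{130} \approx -1.4072 \cdot 10^{5}$)
$- p = - (-140661 - 5 \sqrt{130}) = 140661 + 5 \sqrt{130}$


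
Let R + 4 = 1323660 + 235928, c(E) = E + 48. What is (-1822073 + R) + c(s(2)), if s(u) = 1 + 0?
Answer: -262440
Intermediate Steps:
s(u) = 1
c(E) = 48 + E
R = 1559584 (R = -4 + (1323660 + 235928) = -4 + 1559588 = 1559584)
(-1822073 + R) + c(s(2)) = (-1822073 + 1559584) + (48 + 1) = -262489 + 49 = -262440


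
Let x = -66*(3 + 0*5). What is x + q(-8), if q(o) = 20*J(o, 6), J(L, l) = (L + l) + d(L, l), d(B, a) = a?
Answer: -118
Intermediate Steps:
J(L, l) = L + 2*l (J(L, l) = (L + l) + l = L + 2*l)
q(o) = 240 + 20*o (q(o) = 20*(o + 2*6) = 20*(o + 12) = 20*(12 + o) = 240 + 20*o)
x = -198 (x = -66*(3 + 0) = -66*3 = -198)
x + q(-8) = -198 + (240 + 20*(-8)) = -198 + (240 - 160) = -198 + 80 = -118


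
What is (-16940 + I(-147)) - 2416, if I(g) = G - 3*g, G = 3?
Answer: -18912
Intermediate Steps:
I(g) = 3 - 3*g
(-16940 + I(-147)) - 2416 = (-16940 + (3 - 3*(-147))) - 2416 = (-16940 + (3 + 441)) - 2416 = (-16940 + 444) - 2416 = -16496 - 2416 = -18912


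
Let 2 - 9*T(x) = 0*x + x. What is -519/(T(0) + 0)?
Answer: -4671/2 ≈ -2335.5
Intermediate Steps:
T(x) = 2/9 - x/9 (T(x) = 2/9 - (0*x + x)/9 = 2/9 - (0 + x)/9 = 2/9 - x/9)
-519/(T(0) + 0) = -519/((2/9 - ⅑*0) + 0) = -519/((2/9 + 0) + 0) = -519/(2/9 + 0) = -519/(2/9) = (9/2)*(-519) = -4671/2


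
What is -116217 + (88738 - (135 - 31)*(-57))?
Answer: -21551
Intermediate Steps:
-116217 + (88738 - (135 - 31)*(-57)) = -116217 + (88738 - 104*(-57)) = -116217 + (88738 - 1*(-5928)) = -116217 + (88738 + 5928) = -116217 + 94666 = -21551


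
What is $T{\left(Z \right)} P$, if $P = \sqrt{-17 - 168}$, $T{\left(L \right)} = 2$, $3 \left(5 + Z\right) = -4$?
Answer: $2 i \sqrt{185} \approx 27.203 i$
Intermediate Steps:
$Z = - \frac{19}{3}$ ($Z = -5 + \frac{1}{3} \left(-4\right) = -5 - \frac{4}{3} = - \frac{19}{3} \approx -6.3333$)
$P = i \sqrt{185}$ ($P = \sqrt{-185} = i \sqrt{185} \approx 13.601 i$)
$T{\left(Z \right)} P = 2 i \sqrt{185}$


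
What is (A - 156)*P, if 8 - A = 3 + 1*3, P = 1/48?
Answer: -77/24 ≈ -3.2083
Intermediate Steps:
P = 1/48 ≈ 0.020833
A = 2 (A = 8 - (3 + 1*3) = 8 - (3 + 3) = 8 - 1*6 = 8 - 6 = 2)
(A - 156)*P = (2 - 156)*(1/48) = -154*1/48 = -77/24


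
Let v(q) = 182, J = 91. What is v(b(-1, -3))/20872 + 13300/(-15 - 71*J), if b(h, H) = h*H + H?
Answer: -34552371/16895884 ≈ -2.0450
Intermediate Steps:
b(h, H) = H + H*h (b(h, H) = H*h + H = H + H*h)
v(b(-1, -3))/20872 + 13300/(-15 - 71*J) = 182/20872 + 13300/(-15 - 71*91) = 182*(1/20872) + 13300/(-15 - 6461) = 91/10436 + 13300/(-6476) = 91/10436 + 13300*(-1/6476) = 91/10436 - 3325/1619 = -34552371/16895884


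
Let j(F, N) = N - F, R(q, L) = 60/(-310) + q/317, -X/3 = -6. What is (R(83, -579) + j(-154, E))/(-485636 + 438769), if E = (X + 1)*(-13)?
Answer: 913240/460562009 ≈ 0.0019829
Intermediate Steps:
X = 18 (X = -3*(-6) = 18)
R(q, L) = -6/31 + q/317 (R(q, L) = 60*(-1/310) + q*(1/317) = -6/31 + q/317)
E = -247 (E = (18 + 1)*(-13) = 19*(-13) = -247)
(R(83, -579) + j(-154, E))/(-485636 + 438769) = ((-6/31 + (1/317)*83) + (-247 - 1*(-154)))/(-485636 + 438769) = ((-6/31 + 83/317) + (-247 + 154))/(-46867) = (671/9827 - 93)*(-1/46867) = -913240/9827*(-1/46867) = 913240/460562009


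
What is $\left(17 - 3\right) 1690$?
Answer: $23660$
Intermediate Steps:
$\left(17 - 3\right) 1690 = 14 \cdot 1690 = 23660$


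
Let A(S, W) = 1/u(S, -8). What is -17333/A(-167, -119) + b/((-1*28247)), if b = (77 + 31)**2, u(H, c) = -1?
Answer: 489593587/28247 ≈ 17333.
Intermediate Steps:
b = 11664 (b = 108**2 = 11664)
A(S, W) = -1 (A(S, W) = 1/(-1) = -1)
-17333/A(-167, -119) + b/((-1*28247)) = -17333/(-1) + 11664/((-1*28247)) = -17333*(-1) + 11664/(-28247) = 17333 + 11664*(-1/28247) = 17333 - 11664/28247 = 489593587/28247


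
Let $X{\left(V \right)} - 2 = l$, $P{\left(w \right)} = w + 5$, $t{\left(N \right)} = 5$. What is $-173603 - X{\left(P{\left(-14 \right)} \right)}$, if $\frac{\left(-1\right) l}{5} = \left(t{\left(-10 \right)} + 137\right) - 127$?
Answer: $-173530$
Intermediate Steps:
$l = -75$ ($l = - 5 \left(\left(5 + 137\right) - 127\right) = - 5 \left(142 - 127\right) = \left(-5\right) 15 = -75$)
$P{\left(w \right)} = 5 + w$
$X{\left(V \right)} = -73$ ($X{\left(V \right)} = 2 - 75 = -73$)
$-173603 - X{\left(P{\left(-14 \right)} \right)} = -173603 - -73 = -173603 + 73 = -173530$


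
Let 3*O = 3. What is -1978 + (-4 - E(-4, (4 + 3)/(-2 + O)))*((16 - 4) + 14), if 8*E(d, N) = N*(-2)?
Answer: -4255/2 ≈ -2127.5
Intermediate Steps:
O = 1 (O = (⅓)*3 = 1)
E(d, N) = -N/4 (E(d, N) = (N*(-2))/8 = (-2*N)/8 = -N/4)
-1978 + (-4 - E(-4, (4 + 3)/(-2 + O)))*((16 - 4) + 14) = -1978 + (-4 - (-1)*(4 + 3)/(-2 + 1)/4)*((16 - 4) + 14) = -1978 + (-4 - (-1)*7/(-1)/4)*(12 + 14) = -1978 + (-4 - (-1)*7*(-1)/4)*26 = -1978 + (-4 - (-1)*(-7)/4)*26 = -1978 + (-4 - 1*7/4)*26 = -1978 + (-4 - 7/4)*26 = -1978 - 23/4*26 = -1978 - 299/2 = -4255/2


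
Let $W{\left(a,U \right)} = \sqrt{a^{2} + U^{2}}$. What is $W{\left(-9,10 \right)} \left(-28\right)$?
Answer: $- 28 \sqrt{181} \approx -376.7$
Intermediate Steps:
$W{\left(a,U \right)} = \sqrt{U^{2} + a^{2}}$
$W{\left(-9,10 \right)} \left(-28\right) = \sqrt{10^{2} + \left(-9\right)^{2}} \left(-28\right) = \sqrt{100 + 81} \left(-28\right) = \sqrt{181} \left(-28\right) = - 28 \sqrt{181}$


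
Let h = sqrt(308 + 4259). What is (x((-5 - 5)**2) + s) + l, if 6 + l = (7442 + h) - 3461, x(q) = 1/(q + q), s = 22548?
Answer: 5304601/200 + sqrt(4567) ≈ 26591.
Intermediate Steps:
h = sqrt(4567) ≈ 67.580
x(q) = 1/(2*q)
l = 3975 + sqrt(4567) (l = -6 + ((7442 + sqrt(4567)) - 3461) = -6 + (3981 + sqrt(4567)) = 3975 + sqrt(4567) ≈ 4042.6)
(x((-5 - 5)**2) + s) + l = (1/(2*((-5 - 5)**2)) + 22548) + (3975 + sqrt(4567)) = (1/(2*((-10)**2)) + 22548) + (3975 + sqrt(4567)) = ((1/2)/100 + 22548) + (3975 + sqrt(4567)) = ((1/2)*(1/100) + 22548) + (3975 + sqrt(4567)) = (1/200 + 22548) + (3975 + sqrt(4567)) = 4509601/200 + (3975 + sqrt(4567)) = 5304601/200 + sqrt(4567)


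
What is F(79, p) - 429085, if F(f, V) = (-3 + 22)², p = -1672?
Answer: -428724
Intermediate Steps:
F(f, V) = 361 (F(f, V) = 19² = 361)
F(79, p) - 429085 = 361 - 429085 = -428724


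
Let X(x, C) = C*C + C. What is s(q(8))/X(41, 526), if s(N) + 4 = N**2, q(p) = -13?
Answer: 165/277202 ≈ 0.00059523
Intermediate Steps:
X(x, C) = C + C**2 (X(x, C) = C**2 + C = C + C**2)
s(N) = -4 + N**2
s(q(8))/X(41, 526) = (-4 + (-13)**2)/((526*(1 + 526))) = (-4 + 169)/((526*527)) = 165/277202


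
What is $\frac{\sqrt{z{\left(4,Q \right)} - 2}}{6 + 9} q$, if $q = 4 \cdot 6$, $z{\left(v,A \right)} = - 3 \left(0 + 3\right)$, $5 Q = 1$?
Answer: $\frac{8 i \sqrt{11}}{5} \approx 5.3066 i$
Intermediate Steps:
$Q = \frac{1}{5}$ ($Q = \frac{1}{5} \cdot 1 = \frac{1}{5} \approx 0.2$)
$z{\left(v,A \right)} = -9$ ($z{\left(v,A \right)} = \left(-3\right) 3 = -9$)
$q = 24$
$\frac{\sqrt{z{\left(4,Q \right)} - 2}}{6 + 9} q = \frac{\sqrt{-9 - 2}}{6 + 9} \cdot 24 = \frac{\sqrt{-11}}{15} \cdot 24 = i \sqrt{11} \cdot \frac{1}{15} \cdot 24 = \frac{i \sqrt{11}}{15} \cdot 24 = \frac{8 i \sqrt{11}}{5}$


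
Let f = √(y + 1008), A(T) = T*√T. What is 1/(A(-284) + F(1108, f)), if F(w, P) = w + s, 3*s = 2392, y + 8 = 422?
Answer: 4287/59707348 + 639*I*√71/29853674 ≈ 7.18e-5 + 0.00018036*I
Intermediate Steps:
y = 414 (y = -8 + 422 = 414)
A(T) = T^(3/2)
s = 2392/3 (s = (⅓)*2392 = 2392/3 ≈ 797.33)
f = 3*√158 (f = √(414 + 1008) = √1422 = 3*√158 ≈ 37.709)
F(w, P) = 2392/3 + w (F(w, P) = w + 2392/3 = 2392/3 + w)
1/(A(-284) + F(1108, f)) = 1/((-284)^(3/2) + (2392/3 + 1108)) = 1/(-568*I*√71 + 5716/3) = 1/(5716/3 - 568*I*√71)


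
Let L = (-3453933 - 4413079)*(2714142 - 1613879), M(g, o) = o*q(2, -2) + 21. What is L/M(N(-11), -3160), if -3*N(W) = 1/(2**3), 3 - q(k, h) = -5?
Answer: 8655782224156/25259 ≈ 3.4268e+8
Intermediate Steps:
q(k, h) = 8 (q(k, h) = 3 - 1*(-5) = 3 + 5 = 8)
N(W) = -1/24 (N(W) = -1/(3*(2**3)) = -1/3/8 = -1/3*1/8 = -1/24)
M(g, o) = 21 + 8*o (M(g, o) = o*8 + 21 = 8*o + 21 = 21 + 8*o)
L = -8655782224156 (L = -7867012*1100263 = -8655782224156)
L/M(N(-11), -3160) = -8655782224156/(21 + 8*(-3160)) = -8655782224156/(21 - 25280) = -8655782224156/(-25259) = -8655782224156*(-1/25259) = 8655782224156/25259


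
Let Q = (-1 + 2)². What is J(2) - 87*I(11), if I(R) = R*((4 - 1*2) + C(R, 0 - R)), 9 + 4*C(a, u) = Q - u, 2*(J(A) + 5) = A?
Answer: -10543/4 ≈ -2635.8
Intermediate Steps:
J(A) = -5 + A/2
Q = 1 (Q = 1² = 1)
C(a, u) = -2 - u/4 (C(a, u) = -9/4 + (1 - u)/4 = -9/4 + (¼ - u/4) = -2 - u/4)
I(R) = R²/4 (I(R) = R*((4 - 1*2) + (-2 - (0 - R)/4)) = R*((4 - 2) + (-2 - (-1)*R/4)) = R*(2 + (-2 + R/4)) = R*(R/4) = R²/4)
J(2) - 87*I(11) = (-5 + (½)*2) - 87*11²/4 = (-5 + 1) - 87*121/4 = -4 - 87*121/4 = -4 - 10527/4 = -10543/4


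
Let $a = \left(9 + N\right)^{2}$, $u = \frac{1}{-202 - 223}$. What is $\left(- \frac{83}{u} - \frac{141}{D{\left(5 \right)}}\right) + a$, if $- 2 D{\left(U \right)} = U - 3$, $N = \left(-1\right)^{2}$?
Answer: $35516$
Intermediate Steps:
$u = - \frac{1}{425}$ ($u = \frac{1}{-425} = - \frac{1}{425} \approx -0.0023529$)
$N = 1$
$D{\left(U \right)} = \frac{3}{2} - \frac{U}{2}$ ($D{\left(U \right)} = - \frac{U - 3}{2} = - \frac{-3 + U}{2} = \frac{3}{2} - \frac{U}{2}$)
$a = 100$ ($a = \left(9 + 1\right)^{2} = 10^{2} = 100$)
$\left(- \frac{83}{u} - \frac{141}{D{\left(5 \right)}}\right) + a = \left(- \frac{83}{- \frac{1}{425}} - \frac{141}{\frac{3}{2} - \frac{5}{2}}\right) + 100 = \left(\left(-83\right) \left(-425\right) - \frac{141}{\frac{3}{2} - \frac{5}{2}}\right) + 100 = \left(35275 - \frac{141}{-1}\right) + 100 = \left(35275 - -141\right) + 100 = \left(35275 + 141\right) + 100 = 35416 + 100 = 35516$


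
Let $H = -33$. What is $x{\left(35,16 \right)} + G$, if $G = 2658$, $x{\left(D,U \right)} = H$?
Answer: $2625$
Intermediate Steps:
$x{\left(D,U \right)} = -33$
$x{\left(35,16 \right)} + G = -33 + 2658 = 2625$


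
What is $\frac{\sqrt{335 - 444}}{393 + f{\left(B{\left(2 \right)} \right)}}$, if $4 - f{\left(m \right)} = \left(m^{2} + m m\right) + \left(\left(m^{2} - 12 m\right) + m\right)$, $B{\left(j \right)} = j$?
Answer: $\frac{i \sqrt{109}}{407} \approx 0.025652 i$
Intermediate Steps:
$f{\left(m \right)} = 4 - 3 m^{2} + 11 m$ ($f{\left(m \right)} = 4 - \left(\left(m^{2} + m m\right) + \left(\left(m^{2} - 12 m\right) + m\right)\right) = 4 - \left(\left(m^{2} + m^{2}\right) + \left(m^{2} - 11 m\right)\right) = 4 - \left(2 m^{2} + \left(m^{2} - 11 m\right)\right) = 4 - \left(- 11 m + 3 m^{2}\right) = 4 - 3 m^{2} + 11 m$)
$\frac{\sqrt{335 - 444}}{393 + f{\left(B{\left(2 \right)} \right)}} = \frac{\sqrt{335 - 444}}{393 + \left(4 - 3 \cdot 2^{2} + 11 \cdot 2\right)} = \frac{\sqrt{-109}}{393 + \left(4 - 12 + 22\right)} = \frac{i \sqrt{109}}{393 + \left(4 - 12 + 22\right)} = \frac{i \sqrt{109}}{393 + 14} = \frac{i \sqrt{109}}{407}$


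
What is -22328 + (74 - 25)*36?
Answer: -20564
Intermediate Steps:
-22328 + (74 - 25)*36 = -22328 + 49*36 = -22328 + 1764 = -20564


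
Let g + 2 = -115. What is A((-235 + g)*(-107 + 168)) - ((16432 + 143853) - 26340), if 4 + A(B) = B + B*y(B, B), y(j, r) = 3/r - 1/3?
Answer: -444782/3 ≈ -1.4826e+5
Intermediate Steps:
g = -117 (g = -2 - 115 = -117)
y(j, r) = -⅓ + 3/r (y(j, r) = 3/r - 1*⅓ = 3/r - ⅓ = -⅓ + 3/r)
A(B) = -1 + 2*B/3 (A(B) = -4 + (B + B*((9 - B)/(3*B))) = -4 + (B + (3 - B/3)) = -4 + (3 + 2*B/3) = -1 + 2*B/3)
A((-235 + g)*(-107 + 168)) - ((16432 + 143853) - 26340) = (-1 + 2*((-235 - 117)*(-107 + 168))/3) - ((16432 + 143853) - 26340) = (-1 + 2*(-352*61)/3) - (160285 - 26340) = (-1 + (⅔)*(-21472)) - 1*133945 = (-1 - 42944/3) - 133945 = -42947/3 - 133945 = -444782/3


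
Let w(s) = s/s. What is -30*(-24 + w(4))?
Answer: 690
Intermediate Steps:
w(s) = 1
-30*(-24 + w(4)) = -30*(-24 + 1) = -30*(-23) = 690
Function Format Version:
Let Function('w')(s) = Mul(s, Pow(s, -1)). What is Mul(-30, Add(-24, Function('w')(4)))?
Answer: 690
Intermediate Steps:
Function('w')(s) = 1
Mul(-30, Add(-24, Function('w')(4))) = Mul(-30, Add(-24, 1)) = Mul(-30, -23) = 690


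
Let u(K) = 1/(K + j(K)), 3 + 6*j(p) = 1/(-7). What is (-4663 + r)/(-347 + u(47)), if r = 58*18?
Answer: 3532144/338651 ≈ 10.430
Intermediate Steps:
j(p) = -11/21 (j(p) = -½ + (⅙)/(-7) = -½ + (⅙)*(-⅐) = -½ - 1/42 = -11/21)
u(K) = 1/(-11/21 + K) (u(K) = 1/(K - 11/21) = 1/(-11/21 + K))
r = 1044
(-4663 + r)/(-347 + u(47)) = (-4663 + 1044)/(-347 + 21/(-11 + 21*47)) = -3619/(-347 + 21/(-11 + 987)) = -3619/(-347 + 21/976) = -3619/(-338651/976) = -3619*(-976/338651) = 3532144/338651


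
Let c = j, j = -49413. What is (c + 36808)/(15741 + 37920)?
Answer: -12605/53661 ≈ -0.23490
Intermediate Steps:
c = -49413
(c + 36808)/(15741 + 37920) = (-49413 + 36808)/(15741 + 37920) = -12605/53661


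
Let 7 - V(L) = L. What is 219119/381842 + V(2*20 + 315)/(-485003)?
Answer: 106406253373/185194515526 ≈ 0.57456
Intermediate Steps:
V(L) = 7 - L
219119/381842 + V(2*20 + 315)/(-485003) = 219119/381842 + (7 - (2*20 + 315))/(-485003) = 219119*(1/381842) + (7 - (40 + 315))*(-1/485003) = 219119/381842 + (7 - 1*355)*(-1/485003) = 219119/381842 + (7 - 355)*(-1/485003) = 219119/381842 - 348*(-1/485003) = 219119/381842 + 348/485003 = 106406253373/185194515526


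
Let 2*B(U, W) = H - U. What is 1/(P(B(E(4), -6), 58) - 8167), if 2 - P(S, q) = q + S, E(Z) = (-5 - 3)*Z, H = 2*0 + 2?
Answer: -1/8240 ≈ -0.00012136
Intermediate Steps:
H = 2 (H = 0 + 2 = 2)
E(Z) = -8*Z
B(U, W) = 1 - U/2 (B(U, W) = (2 - U)/2 = 1 - U/2)
P(S, q) = 2 - S - q (P(S, q) = 2 - (q + S) = 2 - (S + q) = 2 + (-S - q) = 2 - S - q)
1/(P(B(E(4), -6), 58) - 8167) = 1/((2 - (1 - (-4)*4) - 1*58) - 8167) = 1/((2 - (1 - ½*(-32)) - 58) - 8167) = 1/((2 - (1 + 16) - 58) - 8167) = 1/((2 - 1*17 - 58) - 8167) = 1/((2 - 17 - 58) - 8167) = 1/(-73 - 8167) = 1/(-8240) = -1/8240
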